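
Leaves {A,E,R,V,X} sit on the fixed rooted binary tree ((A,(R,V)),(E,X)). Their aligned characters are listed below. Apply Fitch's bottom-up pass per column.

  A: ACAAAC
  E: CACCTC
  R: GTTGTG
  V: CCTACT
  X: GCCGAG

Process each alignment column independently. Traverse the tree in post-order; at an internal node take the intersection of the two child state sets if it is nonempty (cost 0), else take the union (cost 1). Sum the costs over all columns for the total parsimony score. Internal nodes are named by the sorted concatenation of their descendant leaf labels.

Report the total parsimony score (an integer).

16

RV@0: {G} ∪ {C} = {C,G} (union, +1)
ARV@0: {A} ∪ {C,G} = {A,C,G} (union, +1)
EX@0: {C} ∪ {G} = {C,G} (union, +1)
AERVX@0: {A,C,G} ∩ {C,G} = {C,G} (intersection, +0)
RV@1: {T} ∪ {C} = {C,T} (union, +1)
ARV@1: {C} ∩ {C,T} = {C} (intersection, +0)
EX@1: {A} ∪ {C} = {A,C} (union, +1)
AERVX@1: {C} ∩ {A,C} = {C} (intersection, +0)
RV@2: {T} ∩ {T} = {T} (intersection, +0)
ARV@2: {A} ∪ {T} = {A,T} (union, +1)
EX@2: {C} ∩ {C} = {C} (intersection, +0)
AERVX@2: {A,T} ∪ {C} = {A,C,T} (union, +1)
RV@3: {G} ∪ {A} = {A,G} (union, +1)
ARV@3: {A} ∩ {A,G} = {A} (intersection, +0)
EX@3: {C} ∪ {G} = {C,G} (union, +1)
AERVX@3: {A} ∪ {C,G} = {A,C,G} (union, +1)
RV@4: {T} ∪ {C} = {C,T} (union, +1)
ARV@4: {A} ∪ {C,T} = {A,C,T} (union, +1)
EX@4: {T} ∪ {A} = {A,T} (union, +1)
AERVX@4: {A,C,T} ∩ {A,T} = {A,T} (intersection, +0)
RV@5: {G} ∪ {T} = {G,T} (union, +1)
ARV@5: {C} ∪ {G,T} = {C,G,T} (union, +1)
EX@5: {C} ∪ {G} = {C,G} (union, +1)
AERVX@5: {C,G,T} ∩ {C,G} = {C,G} (intersection, +0)
per-site changes: [3, 2, 2, 3, 3, 3]; total = 16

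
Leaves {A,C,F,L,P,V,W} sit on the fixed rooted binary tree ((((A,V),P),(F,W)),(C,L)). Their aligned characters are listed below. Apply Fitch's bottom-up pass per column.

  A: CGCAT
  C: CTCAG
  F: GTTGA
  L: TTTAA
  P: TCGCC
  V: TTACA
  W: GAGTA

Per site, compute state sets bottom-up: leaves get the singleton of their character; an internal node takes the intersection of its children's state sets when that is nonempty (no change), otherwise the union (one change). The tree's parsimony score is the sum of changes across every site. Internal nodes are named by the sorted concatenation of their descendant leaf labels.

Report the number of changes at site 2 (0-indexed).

5

site 0, node AV: A={C} ∪ V={T} → {C,T} (+1)
site 0, node APV: AV={C,T} ∩ P={T} → {T} (+0)
site 0, node FW: F={G} ∩ W={G} → {G} (+0)
site 0, node AFPVW: APV={T} ∪ FW={G} → {G,T} (+1)
site 0, node CL: C={C} ∪ L={T} → {C,T} (+1)
site 0, node ACFLPVW: AFPVW={G,T} ∩ CL={C,T} → {T} (+0)
site 1, node AV: A={G} ∪ V={T} → {G,T} (+1)
site 1, node APV: AV={G,T} ∪ P={C} → {C,G,T} (+1)
site 1, node FW: F={T} ∪ W={A} → {A,T} (+1)
site 1, node AFPVW: APV={C,G,T} ∩ FW={A,T} → {T} (+0)
site 1, node CL: C={T} ∩ L={T} → {T} (+0)
site 1, node ACFLPVW: AFPVW={T} ∩ CL={T} → {T} (+0)
site 2, node AV: A={C} ∪ V={A} → {A,C} (+1)
site 2, node APV: AV={A,C} ∪ P={G} → {A,C,G} (+1)
site 2, node FW: F={T} ∪ W={G} → {G,T} (+1)
site 2, node AFPVW: APV={A,C,G} ∩ FW={G,T} → {G} (+0)
site 2, node CL: C={C} ∪ L={T} → {C,T} (+1)
site 2, node ACFLPVW: AFPVW={G} ∪ CL={C,T} → {C,G,T} (+1)
site 3, node AV: A={A} ∪ V={C} → {A,C} (+1)
site 3, node APV: AV={A,C} ∩ P={C} → {C} (+0)
site 3, node FW: F={G} ∪ W={T} → {G,T} (+1)
site 3, node AFPVW: APV={C} ∪ FW={G,T} → {C,G,T} (+1)
site 3, node CL: C={A} ∩ L={A} → {A} (+0)
site 3, node ACFLPVW: AFPVW={C,G,T} ∪ CL={A} → {A,C,G,T} (+1)
site 4, node AV: A={T} ∪ V={A} → {A,T} (+1)
site 4, node APV: AV={A,T} ∪ P={C} → {A,C,T} (+1)
site 4, node FW: F={A} ∩ W={A} → {A} (+0)
site 4, node AFPVW: APV={A,C,T} ∩ FW={A} → {A} (+0)
site 4, node CL: C={G} ∪ L={A} → {A,G} (+1)
site 4, node ACFLPVW: AFPVW={A} ∩ CL={A,G} → {A} (+0)
per-site changes: [3, 3, 5, 4, 3]; total = 18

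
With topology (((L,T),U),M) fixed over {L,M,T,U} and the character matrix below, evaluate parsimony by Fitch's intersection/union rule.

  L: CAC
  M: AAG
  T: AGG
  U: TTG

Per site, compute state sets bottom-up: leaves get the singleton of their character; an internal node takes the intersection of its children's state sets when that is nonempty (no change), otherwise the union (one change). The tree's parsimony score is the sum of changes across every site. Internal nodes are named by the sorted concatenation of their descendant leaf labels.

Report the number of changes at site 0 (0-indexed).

2

[col 0] LT: children L:{C}, T:{A} ∪→ {A,C}; cost 1
[col 0] LTU: children LT:{A,C}, U:{T} ∪→ {A,C,T}; cost 1
[col 0] LMTU: children LTU:{A,C,T}, M:{A} ∩→ {A}; cost 0
[col 1] LT: children L:{A}, T:{G} ∪→ {A,G}; cost 1
[col 1] LTU: children LT:{A,G}, U:{T} ∪→ {A,G,T}; cost 1
[col 1] LMTU: children LTU:{A,G,T}, M:{A} ∩→ {A}; cost 0
[col 2] LT: children L:{C}, T:{G} ∪→ {C,G}; cost 1
[col 2] LTU: children LT:{C,G}, U:{G} ∩→ {G}; cost 0
[col 2] LMTU: children LTU:{G}, M:{G} ∩→ {G}; cost 0
per-site changes: [2, 2, 1]; total = 5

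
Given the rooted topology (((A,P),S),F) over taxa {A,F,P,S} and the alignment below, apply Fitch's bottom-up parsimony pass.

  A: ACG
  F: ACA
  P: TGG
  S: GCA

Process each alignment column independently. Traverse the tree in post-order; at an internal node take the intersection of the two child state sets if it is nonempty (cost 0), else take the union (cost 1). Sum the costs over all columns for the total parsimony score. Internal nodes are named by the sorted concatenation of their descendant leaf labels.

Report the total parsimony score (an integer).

site 0, node AP: A={A} ∪ P={T} → {A,T} (+1)
site 0, node APS: AP={A,T} ∪ S={G} → {A,G,T} (+1)
site 0, node AFPS: APS={A,G,T} ∩ F={A} → {A} (+0)
site 1, node AP: A={C} ∪ P={G} → {C,G} (+1)
site 1, node APS: AP={C,G} ∩ S={C} → {C} (+0)
site 1, node AFPS: APS={C} ∩ F={C} → {C} (+0)
site 2, node AP: A={G} ∩ P={G} → {G} (+0)
site 2, node APS: AP={G} ∪ S={A} → {A,G} (+1)
site 2, node AFPS: APS={A,G} ∩ F={A} → {A} (+0)
per-site changes: [2, 1, 1]; total = 4

4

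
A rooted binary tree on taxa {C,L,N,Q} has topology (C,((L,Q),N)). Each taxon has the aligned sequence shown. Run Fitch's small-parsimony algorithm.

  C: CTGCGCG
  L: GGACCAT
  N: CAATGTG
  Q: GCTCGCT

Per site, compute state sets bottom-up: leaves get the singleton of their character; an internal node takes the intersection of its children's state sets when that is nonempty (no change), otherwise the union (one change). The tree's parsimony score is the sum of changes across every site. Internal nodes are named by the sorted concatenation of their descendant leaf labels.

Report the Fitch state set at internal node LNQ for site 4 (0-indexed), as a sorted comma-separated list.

[col 0] LQ: children L:{G}, Q:{G} ∩→ {G}; cost 0
[col 0] LNQ: children LQ:{G}, N:{C} ∪→ {C,G}; cost 1
[col 0] CLNQ: children C:{C}, LNQ:{C,G} ∩→ {C}; cost 0
[col 1] LQ: children L:{G}, Q:{C} ∪→ {C,G}; cost 1
[col 1] LNQ: children LQ:{C,G}, N:{A} ∪→ {A,C,G}; cost 1
[col 1] CLNQ: children C:{T}, LNQ:{A,C,G} ∪→ {A,C,G,T}; cost 1
[col 2] LQ: children L:{A}, Q:{T} ∪→ {A,T}; cost 1
[col 2] LNQ: children LQ:{A,T}, N:{A} ∩→ {A}; cost 0
[col 2] CLNQ: children C:{G}, LNQ:{A} ∪→ {A,G}; cost 1
[col 3] LQ: children L:{C}, Q:{C} ∩→ {C}; cost 0
[col 3] LNQ: children LQ:{C}, N:{T} ∪→ {C,T}; cost 1
[col 3] CLNQ: children C:{C}, LNQ:{C,T} ∩→ {C}; cost 0
[col 4] LQ: children L:{C}, Q:{G} ∪→ {C,G}; cost 1
[col 4] LNQ: children LQ:{C,G}, N:{G} ∩→ {G}; cost 0
[col 4] CLNQ: children C:{G}, LNQ:{G} ∩→ {G}; cost 0
[col 5] LQ: children L:{A}, Q:{C} ∪→ {A,C}; cost 1
[col 5] LNQ: children LQ:{A,C}, N:{T} ∪→ {A,C,T}; cost 1
[col 5] CLNQ: children C:{C}, LNQ:{A,C,T} ∩→ {C}; cost 0
[col 6] LQ: children L:{T}, Q:{T} ∩→ {T}; cost 0
[col 6] LNQ: children LQ:{T}, N:{G} ∪→ {G,T}; cost 1
[col 6] CLNQ: children C:{G}, LNQ:{G,T} ∩→ {G}; cost 0
per-site changes: [1, 3, 2, 1, 1, 2, 1]; total = 11

G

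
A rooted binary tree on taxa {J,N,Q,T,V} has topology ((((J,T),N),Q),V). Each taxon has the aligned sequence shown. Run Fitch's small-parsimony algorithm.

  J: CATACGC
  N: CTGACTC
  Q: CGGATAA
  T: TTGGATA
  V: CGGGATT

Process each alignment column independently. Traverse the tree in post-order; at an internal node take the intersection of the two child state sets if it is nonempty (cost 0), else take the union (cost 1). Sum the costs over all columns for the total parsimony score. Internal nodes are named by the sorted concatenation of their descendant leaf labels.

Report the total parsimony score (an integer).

14

[col 0] JT: children J:{C}, T:{T} ∪→ {C,T}; cost 1
[col 0] JNT: children JT:{C,T}, N:{C} ∩→ {C}; cost 0
[col 0] JNQT: children JNT:{C}, Q:{C} ∩→ {C}; cost 0
[col 0] JNQTV: children JNQT:{C}, V:{C} ∩→ {C}; cost 0
[col 1] JT: children J:{A}, T:{T} ∪→ {A,T}; cost 1
[col 1] JNT: children JT:{A,T}, N:{T} ∩→ {T}; cost 0
[col 1] JNQT: children JNT:{T}, Q:{G} ∪→ {G,T}; cost 1
[col 1] JNQTV: children JNQT:{G,T}, V:{G} ∩→ {G}; cost 0
[col 2] JT: children J:{T}, T:{G} ∪→ {G,T}; cost 1
[col 2] JNT: children JT:{G,T}, N:{G} ∩→ {G}; cost 0
[col 2] JNQT: children JNT:{G}, Q:{G} ∩→ {G}; cost 0
[col 2] JNQTV: children JNQT:{G}, V:{G} ∩→ {G}; cost 0
[col 3] JT: children J:{A}, T:{G} ∪→ {A,G}; cost 1
[col 3] JNT: children JT:{A,G}, N:{A} ∩→ {A}; cost 0
[col 3] JNQT: children JNT:{A}, Q:{A} ∩→ {A}; cost 0
[col 3] JNQTV: children JNQT:{A}, V:{G} ∪→ {A,G}; cost 1
[col 4] JT: children J:{C}, T:{A} ∪→ {A,C}; cost 1
[col 4] JNT: children JT:{A,C}, N:{C} ∩→ {C}; cost 0
[col 4] JNQT: children JNT:{C}, Q:{T} ∪→ {C,T}; cost 1
[col 4] JNQTV: children JNQT:{C,T}, V:{A} ∪→ {A,C,T}; cost 1
[col 5] JT: children J:{G}, T:{T} ∪→ {G,T}; cost 1
[col 5] JNT: children JT:{G,T}, N:{T} ∩→ {T}; cost 0
[col 5] JNQT: children JNT:{T}, Q:{A} ∪→ {A,T}; cost 1
[col 5] JNQTV: children JNQT:{A,T}, V:{T} ∩→ {T}; cost 0
[col 6] JT: children J:{C}, T:{A} ∪→ {A,C}; cost 1
[col 6] JNT: children JT:{A,C}, N:{C} ∩→ {C}; cost 0
[col 6] JNQT: children JNT:{C}, Q:{A} ∪→ {A,C}; cost 1
[col 6] JNQTV: children JNQT:{A,C}, V:{T} ∪→ {A,C,T}; cost 1
per-site changes: [1, 2, 1, 2, 3, 2, 3]; total = 14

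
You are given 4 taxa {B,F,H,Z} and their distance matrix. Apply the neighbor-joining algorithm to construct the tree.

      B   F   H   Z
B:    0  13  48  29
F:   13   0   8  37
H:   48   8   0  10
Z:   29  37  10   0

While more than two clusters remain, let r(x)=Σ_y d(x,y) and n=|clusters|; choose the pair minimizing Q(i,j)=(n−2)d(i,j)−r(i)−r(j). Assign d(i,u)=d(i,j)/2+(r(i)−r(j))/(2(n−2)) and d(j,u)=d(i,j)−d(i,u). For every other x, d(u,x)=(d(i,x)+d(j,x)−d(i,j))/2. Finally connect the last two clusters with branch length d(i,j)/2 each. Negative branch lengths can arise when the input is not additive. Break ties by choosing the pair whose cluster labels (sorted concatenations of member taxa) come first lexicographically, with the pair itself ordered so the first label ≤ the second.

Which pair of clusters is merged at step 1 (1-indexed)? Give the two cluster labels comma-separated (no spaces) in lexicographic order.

B,F

1. join B+F (d=13, Q=-122) ⇒ BF; edges |B|=29/2, |F|=-3/2
  updated: d(BF,H)=43/2, d(BF,Z)=53/2
2. join BF+H (d=43/2, Q=-58) ⇒ BFH; edges |BF|=19, |H|=5/2
  updated: d(BFH,Z)=15/2
3. join BFH+Z (d=15/2) ⇒ BFHZ; edges |BFH|=15/4, |Z|=15/4
final tree: (((B:29/2,F:-3/2):19,H:5/2):15/4,Z:15/4)
total length: 42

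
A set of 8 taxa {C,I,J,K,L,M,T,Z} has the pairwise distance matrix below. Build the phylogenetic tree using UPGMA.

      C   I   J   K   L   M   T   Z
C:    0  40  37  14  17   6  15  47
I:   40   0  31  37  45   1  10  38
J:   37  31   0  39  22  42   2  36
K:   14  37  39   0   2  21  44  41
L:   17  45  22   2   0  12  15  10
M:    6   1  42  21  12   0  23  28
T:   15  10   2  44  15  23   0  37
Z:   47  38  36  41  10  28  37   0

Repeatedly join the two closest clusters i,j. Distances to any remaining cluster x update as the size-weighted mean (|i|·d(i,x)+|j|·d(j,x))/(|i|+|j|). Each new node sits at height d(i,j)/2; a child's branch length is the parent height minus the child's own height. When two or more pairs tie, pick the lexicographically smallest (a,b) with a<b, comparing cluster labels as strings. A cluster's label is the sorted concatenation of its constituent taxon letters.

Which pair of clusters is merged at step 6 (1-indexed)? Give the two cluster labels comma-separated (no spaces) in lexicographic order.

CKL,IJMT

1. join I+M (d=1) ⇒ IM; edges |I|=1/2, |M|=1/2
  updated: d(C,IM)=23, d(IM,J)=73/2, d(IM,K)=29, d(IM,L)=57/2, d(IM,T)=33/2, d(IM,Z)=33
2. join J+T (d=2) ⇒ JT; edges |J|=1, |T|=1
  updated: d(C,JT)=26, d(IM,JT)=53/2, d(JT,K)=83/2, d(JT,L)=37/2, d(JT,Z)=73/2
3. join K+L (d=2) ⇒ KL; edges |K|=1, |L|=1
  updated: d(C,KL)=31/2, d(IM,KL)=115/4, d(JT,KL)=30, d(KL,Z)=51/2
4. join C+KL (d=31/2) ⇒ CKL; edges |C|=31/4, |KL|=27/4
  updated: d(CKL,IM)=161/6, d(CKL,JT)=86/3, d(CKL,Z)=98/3
5. join IM+JT (d=53/2) ⇒ IJMT; edges |IM|=51/4, |JT|=49/4
  updated: d(CKL,IJMT)=111/4, d(IJMT,Z)=139/4
6. join CKL+IJMT (d=111/4) ⇒ CIJKLMT; edges |CKL|=49/8, |IJMT|=5/8
  updated: d(CIJKLMT,Z)=237/7
7. join CIJKLMT+Z (d=237/7) ⇒ CIJKLMTZ; edges |CIJKLMT|=171/56, |Z|=237/14
final tree: (((C:31/4,(K:1,L:1):27/4):49/8,((I:1/2,M:1/2):51/4,(J:1,T:1):49/4):5/8):171/56,Z:237/14)
total length: 3989/56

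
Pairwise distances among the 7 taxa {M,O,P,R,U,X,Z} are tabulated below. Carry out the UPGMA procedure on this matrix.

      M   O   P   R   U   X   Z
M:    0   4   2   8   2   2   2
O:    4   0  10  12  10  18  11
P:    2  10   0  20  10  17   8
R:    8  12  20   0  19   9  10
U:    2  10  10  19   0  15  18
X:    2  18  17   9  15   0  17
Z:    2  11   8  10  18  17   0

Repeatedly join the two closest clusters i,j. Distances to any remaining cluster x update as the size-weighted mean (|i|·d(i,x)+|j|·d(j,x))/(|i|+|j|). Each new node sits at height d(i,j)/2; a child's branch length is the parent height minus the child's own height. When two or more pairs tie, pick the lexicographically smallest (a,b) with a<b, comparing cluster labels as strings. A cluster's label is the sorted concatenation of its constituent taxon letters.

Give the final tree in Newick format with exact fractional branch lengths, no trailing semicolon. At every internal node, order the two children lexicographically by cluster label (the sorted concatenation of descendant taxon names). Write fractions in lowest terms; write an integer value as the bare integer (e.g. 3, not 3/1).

(((((M:1,P:1):3/2,Z:5/2):5/3,O:25/6):5/6,U:5):19/10,(R:9/2,X:9/2):12/5)

1. join M+P (d=2) ⇒ MP; edges |M|=1, |P|=1
  updated: d(MP,O)=7, d(MP,R)=14, d(MP,U)=6, d(MP,X)=19/2, d(MP,Z)=5
2. join MP+Z (d=5) ⇒ MPZ; edges |MP|=3/2, |Z|=5/2
  updated: d(MPZ,O)=25/3, d(MPZ,R)=38/3, d(MPZ,U)=10, d(MPZ,X)=12
3. join MPZ+O (d=25/3) ⇒ MOPZ; edges |MPZ|=5/3, |O|=25/6
  updated: d(MOPZ,R)=25/2, d(MOPZ,U)=10, d(MOPZ,X)=27/2
4. join R+X (d=9) ⇒ RX; edges |R|=9/2, |X|=9/2
  updated: d(MOPZ,RX)=13, d(RX,U)=17
5. join MOPZ+U (d=10) ⇒ MOPUZ; edges |MOPZ|=5/6, |U|=5
  updated: d(MOPUZ,RX)=69/5
6. join MOPUZ+RX (d=69/5) ⇒ MOPRUXZ; edges |MOPUZ|=19/10, |RX|=12/5
final tree: (((((M:1,P:1):3/2,Z:5/2):5/3,O:25/6):5/6,U:5):19/10,(R:9/2,X:9/2):12/5)
total length: 929/30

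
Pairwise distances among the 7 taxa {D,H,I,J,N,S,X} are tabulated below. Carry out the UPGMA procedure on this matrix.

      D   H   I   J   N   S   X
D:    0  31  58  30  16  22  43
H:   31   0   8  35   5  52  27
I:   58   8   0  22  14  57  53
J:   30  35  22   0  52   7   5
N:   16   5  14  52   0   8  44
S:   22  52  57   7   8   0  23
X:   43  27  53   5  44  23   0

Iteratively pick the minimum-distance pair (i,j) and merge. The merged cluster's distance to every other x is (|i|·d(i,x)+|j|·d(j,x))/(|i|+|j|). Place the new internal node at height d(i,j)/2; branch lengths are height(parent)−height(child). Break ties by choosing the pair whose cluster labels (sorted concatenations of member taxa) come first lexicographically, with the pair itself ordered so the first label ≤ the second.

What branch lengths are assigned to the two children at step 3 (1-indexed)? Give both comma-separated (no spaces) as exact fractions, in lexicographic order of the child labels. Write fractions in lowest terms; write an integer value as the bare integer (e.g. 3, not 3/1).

3,11/2

1. join H+N (d=5) ⇒ HN; edges |H|=5/2, |N|=5/2
  updated: d(D,HN)=47/2, d(HN,I)=11, d(HN,J)=87/2, d(HN,S)=30, d(HN,X)=71/2
2. join J+X (d=5) ⇒ JX; edges |J|=5/2, |X|=5/2
  updated: d(D,JX)=73/2, d(HN,JX)=79/2, d(I,JX)=75/2, d(JX,S)=15
3. join HN+I (d=11) ⇒ HIN; edges |HN|=3, |I|=11/2
  updated: d(D,HIN)=35, d(HIN,JX)=233/6, d(HIN,S)=39
4. join JX+S (d=15) ⇒ JSX; edges |JX|=5, |S|=15/2
  updated: d(D,JSX)=95/3, d(HIN,JSX)=350/9
5. join D+JSX (d=95/3) ⇒ DJSX; edges |D|=95/6, |JSX|=25/3
  updated: d(DJSX,HIN)=455/12
6. join DJSX+HIN (d=455/12) ⇒ DHIJNSX; edges |DJSX|=25/8, |HIN|=323/24
final tree: ((D:95/6,((J:5/2,X:5/2):5,S:15/2):25/3):25/8,((H:5/2,N:5/2):3,I:11/2):323/24)
total length: 287/4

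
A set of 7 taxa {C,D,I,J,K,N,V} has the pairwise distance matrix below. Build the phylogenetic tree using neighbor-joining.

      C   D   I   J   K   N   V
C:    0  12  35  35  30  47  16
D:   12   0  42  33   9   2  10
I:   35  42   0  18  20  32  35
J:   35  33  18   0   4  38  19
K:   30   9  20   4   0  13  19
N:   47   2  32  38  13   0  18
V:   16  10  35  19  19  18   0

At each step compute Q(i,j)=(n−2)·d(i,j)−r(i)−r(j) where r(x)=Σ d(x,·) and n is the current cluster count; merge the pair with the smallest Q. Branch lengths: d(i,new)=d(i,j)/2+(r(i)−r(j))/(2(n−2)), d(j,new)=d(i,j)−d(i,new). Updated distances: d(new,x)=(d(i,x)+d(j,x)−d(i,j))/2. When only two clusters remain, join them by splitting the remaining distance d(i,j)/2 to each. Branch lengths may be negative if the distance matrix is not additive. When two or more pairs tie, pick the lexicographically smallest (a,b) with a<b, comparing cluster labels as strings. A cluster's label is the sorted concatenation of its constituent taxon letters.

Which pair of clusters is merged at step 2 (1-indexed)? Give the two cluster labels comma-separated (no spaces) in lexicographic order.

step 1: merge (D,N) at d=2, Q=-248; branch lengths D→-16/5, N→26/5; new cluster DN
  updated: d(C,DN)=57/2, d(DN,I)=36, d(DN,J)=69/2, d(DN,K)=10, d(DN,V)=13
step 2: merge (C,V) at d=16, Q=-365/2; branch lengths C→213/16, V→43/16; new cluster CV
  updated: d(CV,DN)=51/4, d(CV,I)=27, d(CV,J)=19, d(CV,K)=33/2
step 3: merge (CV,DN) at d=51/4, Q=-521/4; branch lengths CV→27/8, DN→75/8; new cluster CDNV
  updated: d(CDNV,I)=201/8, d(CDNV,J)=163/8, d(CDNV,K)=55/8
step 4: merge (CDNV,K) at d=55/8, Q=-139/2; branch lengths CDNV→141/16, K→-31/16; new cluster CDKNV
  updated: d(CDKNV,I)=153/8, d(CDKNV,J)=35/4
step 5: merge (CDKNV,I) at d=153/8, Q=-367/8; branch lengths CDKNV→79/16, I→227/16; new cluster CDIKNV
  updated: d(CDIKNV,J)=61/16
step 6: merge (CDIKNV,J) at d=61/16; branch lengths CDIKNV→61/32, J→61/32; new cluster CDIJKNV
final tree: (((((C:213/16,V:43/16):27/8,(D:-16/5,N:26/5):75/8):141/16,K:-31/16):79/16,I:227/16):61/32,J:61/32)
total length: 969/16

C,V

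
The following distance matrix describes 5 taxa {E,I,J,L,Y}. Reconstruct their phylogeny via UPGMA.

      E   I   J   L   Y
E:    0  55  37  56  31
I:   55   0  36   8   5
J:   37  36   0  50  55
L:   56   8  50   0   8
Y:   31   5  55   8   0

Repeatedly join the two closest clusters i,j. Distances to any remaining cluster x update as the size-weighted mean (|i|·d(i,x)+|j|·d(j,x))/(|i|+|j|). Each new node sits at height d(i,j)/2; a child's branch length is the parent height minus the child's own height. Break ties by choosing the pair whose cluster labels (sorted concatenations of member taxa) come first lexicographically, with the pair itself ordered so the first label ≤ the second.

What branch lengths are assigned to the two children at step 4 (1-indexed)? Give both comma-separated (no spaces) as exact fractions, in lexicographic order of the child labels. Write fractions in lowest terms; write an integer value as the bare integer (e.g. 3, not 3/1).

step 1: merge (I,Y) at d=5; branch lengths I→5/2, Y→5/2; new cluster IY
  updated: d(E,IY)=43, d(IY,J)=91/2, d(IY,L)=8
step 2: merge (IY,L) at d=8; branch lengths IY→3/2, L→4; new cluster ILY
  updated: d(E,ILY)=142/3, d(ILY,J)=47
step 3: merge (E,J) at d=37; branch lengths E→37/2, J→37/2; new cluster EJ
  updated: d(EJ,ILY)=283/6
step 4: merge (EJ,ILY) at d=283/6; branch lengths EJ→61/12, ILY→235/12; new cluster EIJLY
final tree: ((E:37/2,J:37/2):61/12,((I:5/2,Y:5/2):3/2,L:4):235/12)
total length: 433/6

61/12,235/12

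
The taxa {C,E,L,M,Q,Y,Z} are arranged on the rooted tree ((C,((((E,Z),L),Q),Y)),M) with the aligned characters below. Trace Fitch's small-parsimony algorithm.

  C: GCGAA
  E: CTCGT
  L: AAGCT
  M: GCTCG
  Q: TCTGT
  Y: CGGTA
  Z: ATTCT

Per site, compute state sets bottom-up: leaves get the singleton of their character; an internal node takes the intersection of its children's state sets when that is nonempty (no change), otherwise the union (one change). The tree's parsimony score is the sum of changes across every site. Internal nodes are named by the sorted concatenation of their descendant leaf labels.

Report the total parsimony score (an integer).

[col 0] EZ: children E:{C}, Z:{A} ∪→ {A,C}; cost 1
[col 0] ELZ: children EZ:{A,C}, L:{A} ∩→ {A}; cost 0
[col 0] ELQZ: children ELZ:{A}, Q:{T} ∪→ {A,T}; cost 1
[col 0] ELQYZ: children ELQZ:{A,T}, Y:{C} ∪→ {A,C,T}; cost 1
[col 0] CELQYZ: children C:{G}, ELQYZ:{A,C,T} ∪→ {A,C,G,T}; cost 1
[col 0] CELMQYZ: children CELQYZ:{A,C,G,T}, M:{G} ∩→ {G}; cost 0
[col 1] EZ: children E:{T}, Z:{T} ∩→ {T}; cost 0
[col 1] ELZ: children EZ:{T}, L:{A} ∪→ {A,T}; cost 1
[col 1] ELQZ: children ELZ:{A,T}, Q:{C} ∪→ {A,C,T}; cost 1
[col 1] ELQYZ: children ELQZ:{A,C,T}, Y:{G} ∪→ {A,C,G,T}; cost 1
[col 1] CELQYZ: children C:{C}, ELQYZ:{A,C,G,T} ∩→ {C}; cost 0
[col 1] CELMQYZ: children CELQYZ:{C}, M:{C} ∩→ {C}; cost 0
[col 2] EZ: children E:{C}, Z:{T} ∪→ {C,T}; cost 1
[col 2] ELZ: children EZ:{C,T}, L:{G} ∪→ {C,G,T}; cost 1
[col 2] ELQZ: children ELZ:{C,G,T}, Q:{T} ∩→ {T}; cost 0
[col 2] ELQYZ: children ELQZ:{T}, Y:{G} ∪→ {G,T}; cost 1
[col 2] CELQYZ: children C:{G}, ELQYZ:{G,T} ∩→ {G}; cost 0
[col 2] CELMQYZ: children CELQYZ:{G}, M:{T} ∪→ {G,T}; cost 1
[col 3] EZ: children E:{G}, Z:{C} ∪→ {C,G}; cost 1
[col 3] ELZ: children EZ:{C,G}, L:{C} ∩→ {C}; cost 0
[col 3] ELQZ: children ELZ:{C}, Q:{G} ∪→ {C,G}; cost 1
[col 3] ELQYZ: children ELQZ:{C,G}, Y:{T} ∪→ {C,G,T}; cost 1
[col 3] CELQYZ: children C:{A}, ELQYZ:{C,G,T} ∪→ {A,C,G,T}; cost 1
[col 3] CELMQYZ: children CELQYZ:{A,C,G,T}, M:{C} ∩→ {C}; cost 0
[col 4] EZ: children E:{T}, Z:{T} ∩→ {T}; cost 0
[col 4] ELZ: children EZ:{T}, L:{T} ∩→ {T}; cost 0
[col 4] ELQZ: children ELZ:{T}, Q:{T} ∩→ {T}; cost 0
[col 4] ELQYZ: children ELQZ:{T}, Y:{A} ∪→ {A,T}; cost 1
[col 4] CELQYZ: children C:{A}, ELQYZ:{A,T} ∩→ {A}; cost 0
[col 4] CELMQYZ: children CELQYZ:{A}, M:{G} ∪→ {A,G}; cost 1
per-site changes: [4, 3, 4, 4, 2]; total = 17

17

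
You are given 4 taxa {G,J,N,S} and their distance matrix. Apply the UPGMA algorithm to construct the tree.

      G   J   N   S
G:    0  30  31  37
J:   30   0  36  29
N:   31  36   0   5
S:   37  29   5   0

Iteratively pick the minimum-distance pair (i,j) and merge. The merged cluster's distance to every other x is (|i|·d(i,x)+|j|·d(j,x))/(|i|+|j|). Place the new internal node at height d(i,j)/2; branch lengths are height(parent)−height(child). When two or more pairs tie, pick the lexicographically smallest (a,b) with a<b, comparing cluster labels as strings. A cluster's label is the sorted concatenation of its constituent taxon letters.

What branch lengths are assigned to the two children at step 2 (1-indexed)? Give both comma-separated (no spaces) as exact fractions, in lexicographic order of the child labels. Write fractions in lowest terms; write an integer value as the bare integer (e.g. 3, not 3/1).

15,15

step 1: merge (N,S) at d=5; branch lengths N→5/2, S→5/2; new cluster NS
  updated: d(G,NS)=34, d(J,NS)=65/2
step 2: merge (G,J) at d=30; branch lengths G→15, J→15; new cluster GJ
  updated: d(GJ,NS)=133/4
step 3: merge (GJ,NS) at d=133/4; branch lengths GJ→13/8, NS→113/8; new cluster GJNS
final tree: ((G:15,J:15):13/8,(N:5/2,S:5/2):113/8)
total length: 203/4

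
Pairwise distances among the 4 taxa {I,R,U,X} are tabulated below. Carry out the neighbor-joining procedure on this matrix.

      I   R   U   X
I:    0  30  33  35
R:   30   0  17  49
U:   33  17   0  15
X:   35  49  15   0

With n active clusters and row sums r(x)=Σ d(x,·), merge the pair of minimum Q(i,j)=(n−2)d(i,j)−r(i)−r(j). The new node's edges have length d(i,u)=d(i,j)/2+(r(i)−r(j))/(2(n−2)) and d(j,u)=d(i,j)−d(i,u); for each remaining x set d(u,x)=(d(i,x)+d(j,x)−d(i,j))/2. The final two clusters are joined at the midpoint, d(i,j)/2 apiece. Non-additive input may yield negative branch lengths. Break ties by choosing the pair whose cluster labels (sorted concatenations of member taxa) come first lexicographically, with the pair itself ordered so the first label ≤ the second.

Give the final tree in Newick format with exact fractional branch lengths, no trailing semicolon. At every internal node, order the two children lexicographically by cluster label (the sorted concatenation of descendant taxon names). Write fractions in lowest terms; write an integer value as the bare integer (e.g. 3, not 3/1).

1. join I+R (d=30, Q=-134) ⇒ IR; edges |I|=31/2, |R|=29/2
  updated: d(IR,U)=10, d(IR,X)=27
2. join IR+U (d=10, Q=-52) ⇒ IRU; edges |IR|=11, |U|=-1
  updated: d(IRU,X)=16
3. join IRU+X (d=16) ⇒ IRUX; edges |IRU|=8, |X|=8
final tree: (((I:31/2,R:29/2):11,U:-1):8,X:8)
total length: 56

(((I:31/2,R:29/2):11,U:-1):8,X:8)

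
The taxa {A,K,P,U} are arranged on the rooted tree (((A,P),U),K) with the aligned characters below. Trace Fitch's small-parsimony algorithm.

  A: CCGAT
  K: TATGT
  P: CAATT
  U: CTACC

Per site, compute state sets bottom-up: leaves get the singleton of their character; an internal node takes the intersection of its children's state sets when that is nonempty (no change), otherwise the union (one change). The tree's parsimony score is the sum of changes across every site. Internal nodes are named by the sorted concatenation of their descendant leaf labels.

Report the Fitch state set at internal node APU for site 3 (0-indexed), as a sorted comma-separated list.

[col 0] AP: children A:{C}, P:{C} ∩→ {C}; cost 0
[col 0] APU: children AP:{C}, U:{C} ∩→ {C}; cost 0
[col 0] AKPU: children APU:{C}, K:{T} ∪→ {C,T}; cost 1
[col 1] AP: children A:{C}, P:{A} ∪→ {A,C}; cost 1
[col 1] APU: children AP:{A,C}, U:{T} ∪→ {A,C,T}; cost 1
[col 1] AKPU: children APU:{A,C,T}, K:{A} ∩→ {A}; cost 0
[col 2] AP: children A:{G}, P:{A} ∪→ {A,G}; cost 1
[col 2] APU: children AP:{A,G}, U:{A} ∩→ {A}; cost 0
[col 2] AKPU: children APU:{A}, K:{T} ∪→ {A,T}; cost 1
[col 3] AP: children A:{A}, P:{T} ∪→ {A,T}; cost 1
[col 3] APU: children AP:{A,T}, U:{C} ∪→ {A,C,T}; cost 1
[col 3] AKPU: children APU:{A,C,T}, K:{G} ∪→ {A,C,G,T}; cost 1
[col 4] AP: children A:{T}, P:{T} ∩→ {T}; cost 0
[col 4] APU: children AP:{T}, U:{C} ∪→ {C,T}; cost 1
[col 4] AKPU: children APU:{C,T}, K:{T} ∩→ {T}; cost 0
per-site changes: [1, 2, 2, 3, 1]; total = 9

A,C,T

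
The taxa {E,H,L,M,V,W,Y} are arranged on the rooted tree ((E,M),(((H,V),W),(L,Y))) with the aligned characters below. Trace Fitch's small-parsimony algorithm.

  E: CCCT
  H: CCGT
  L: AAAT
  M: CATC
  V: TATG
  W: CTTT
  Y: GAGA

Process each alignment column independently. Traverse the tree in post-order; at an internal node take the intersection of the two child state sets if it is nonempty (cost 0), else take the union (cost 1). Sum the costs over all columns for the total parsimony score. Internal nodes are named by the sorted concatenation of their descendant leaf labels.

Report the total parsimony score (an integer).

13

EM@0: {C} ∩ {C} = {C} (intersection, +0)
HV@0: {C} ∪ {T} = {C,T} (union, +1)
HVW@0: {C,T} ∩ {C} = {C} (intersection, +0)
LY@0: {A} ∪ {G} = {A,G} (union, +1)
HLVWY@0: {C} ∪ {A,G} = {A,C,G} (union, +1)
EHLMVWY@0: {C} ∩ {A,C,G} = {C} (intersection, +0)
EM@1: {C} ∪ {A} = {A,C} (union, +1)
HV@1: {C} ∪ {A} = {A,C} (union, +1)
HVW@1: {A,C} ∪ {T} = {A,C,T} (union, +1)
LY@1: {A} ∩ {A} = {A} (intersection, +0)
HLVWY@1: {A,C,T} ∩ {A} = {A} (intersection, +0)
EHLMVWY@1: {A,C} ∩ {A} = {A} (intersection, +0)
EM@2: {C} ∪ {T} = {C,T} (union, +1)
HV@2: {G} ∪ {T} = {G,T} (union, +1)
HVW@2: {G,T} ∩ {T} = {T} (intersection, +0)
LY@2: {A} ∪ {G} = {A,G} (union, +1)
HLVWY@2: {T} ∪ {A,G} = {A,G,T} (union, +1)
EHLMVWY@2: {C,T} ∩ {A,G,T} = {T} (intersection, +0)
EM@3: {T} ∪ {C} = {C,T} (union, +1)
HV@3: {T} ∪ {G} = {G,T} (union, +1)
HVW@3: {G,T} ∩ {T} = {T} (intersection, +0)
LY@3: {T} ∪ {A} = {A,T} (union, +1)
HLVWY@3: {T} ∩ {A,T} = {T} (intersection, +0)
EHLMVWY@3: {C,T} ∩ {T} = {T} (intersection, +0)
per-site changes: [3, 3, 4, 3]; total = 13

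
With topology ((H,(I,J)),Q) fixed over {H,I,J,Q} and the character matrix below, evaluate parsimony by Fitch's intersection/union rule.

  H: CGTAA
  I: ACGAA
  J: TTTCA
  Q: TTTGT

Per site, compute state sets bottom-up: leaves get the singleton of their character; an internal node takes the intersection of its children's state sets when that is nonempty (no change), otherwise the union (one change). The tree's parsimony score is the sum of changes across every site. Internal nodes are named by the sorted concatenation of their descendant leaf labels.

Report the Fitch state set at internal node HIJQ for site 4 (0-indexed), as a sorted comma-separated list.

IJ@0: {A} ∪ {T} = {A,T} (union, +1)
HIJ@0: {C} ∪ {A,T} = {A,C,T} (union, +1)
HIJQ@0: {A,C,T} ∩ {T} = {T} (intersection, +0)
IJ@1: {C} ∪ {T} = {C,T} (union, +1)
HIJ@1: {G} ∪ {C,T} = {C,G,T} (union, +1)
HIJQ@1: {C,G,T} ∩ {T} = {T} (intersection, +0)
IJ@2: {G} ∪ {T} = {G,T} (union, +1)
HIJ@2: {T} ∩ {G,T} = {T} (intersection, +0)
HIJQ@2: {T} ∩ {T} = {T} (intersection, +0)
IJ@3: {A} ∪ {C} = {A,C} (union, +1)
HIJ@3: {A} ∩ {A,C} = {A} (intersection, +0)
HIJQ@3: {A} ∪ {G} = {A,G} (union, +1)
IJ@4: {A} ∩ {A} = {A} (intersection, +0)
HIJ@4: {A} ∩ {A} = {A} (intersection, +0)
HIJQ@4: {A} ∪ {T} = {A,T} (union, +1)
per-site changes: [2, 2, 1, 2, 1]; total = 8

A,T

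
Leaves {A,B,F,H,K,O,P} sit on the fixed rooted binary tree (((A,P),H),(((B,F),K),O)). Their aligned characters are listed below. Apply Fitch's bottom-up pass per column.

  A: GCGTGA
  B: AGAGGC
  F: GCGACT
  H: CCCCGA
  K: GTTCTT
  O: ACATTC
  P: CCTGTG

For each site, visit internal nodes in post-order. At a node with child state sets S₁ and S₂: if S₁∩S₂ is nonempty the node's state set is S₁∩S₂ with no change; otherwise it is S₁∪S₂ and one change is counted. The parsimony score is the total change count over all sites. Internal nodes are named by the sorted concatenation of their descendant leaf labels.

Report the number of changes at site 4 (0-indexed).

4

site 0, node AP: A={G} ∪ P={C} → {C,G} (+1)
site 0, node AHP: AP={C,G} ∩ H={C} → {C} (+0)
site 0, node BF: B={A} ∪ F={G} → {A,G} (+1)
site 0, node BFK: BF={A,G} ∩ K={G} → {G} (+0)
site 0, node BFKO: BFK={G} ∪ O={A} → {A,G} (+1)
site 0, node ABFHKOP: AHP={C} ∪ BFKO={A,G} → {A,C,G} (+1)
site 1, node AP: A={C} ∩ P={C} → {C} (+0)
site 1, node AHP: AP={C} ∩ H={C} → {C} (+0)
site 1, node BF: B={G} ∪ F={C} → {C,G} (+1)
site 1, node BFK: BF={C,G} ∪ K={T} → {C,G,T} (+1)
site 1, node BFKO: BFK={C,G,T} ∩ O={C} → {C} (+0)
site 1, node ABFHKOP: AHP={C} ∩ BFKO={C} → {C} (+0)
site 2, node AP: A={G} ∪ P={T} → {G,T} (+1)
site 2, node AHP: AP={G,T} ∪ H={C} → {C,G,T} (+1)
site 2, node BF: B={A} ∪ F={G} → {A,G} (+1)
site 2, node BFK: BF={A,G} ∪ K={T} → {A,G,T} (+1)
site 2, node BFKO: BFK={A,G,T} ∩ O={A} → {A} (+0)
site 2, node ABFHKOP: AHP={C,G,T} ∪ BFKO={A} → {A,C,G,T} (+1)
site 3, node AP: A={T} ∪ P={G} → {G,T} (+1)
site 3, node AHP: AP={G,T} ∪ H={C} → {C,G,T} (+1)
site 3, node BF: B={G} ∪ F={A} → {A,G} (+1)
site 3, node BFK: BF={A,G} ∪ K={C} → {A,C,G} (+1)
site 3, node BFKO: BFK={A,C,G} ∪ O={T} → {A,C,G,T} (+1)
site 3, node ABFHKOP: AHP={C,G,T} ∩ BFKO={A,C,G,T} → {C,G,T} (+0)
site 4, node AP: A={G} ∪ P={T} → {G,T} (+1)
site 4, node AHP: AP={G,T} ∩ H={G} → {G} (+0)
site 4, node BF: B={G} ∪ F={C} → {C,G} (+1)
site 4, node BFK: BF={C,G} ∪ K={T} → {C,G,T} (+1)
site 4, node BFKO: BFK={C,G,T} ∩ O={T} → {T} (+0)
site 4, node ABFHKOP: AHP={G} ∪ BFKO={T} → {G,T} (+1)
site 5, node AP: A={A} ∪ P={G} → {A,G} (+1)
site 5, node AHP: AP={A,G} ∩ H={A} → {A} (+0)
site 5, node BF: B={C} ∪ F={T} → {C,T} (+1)
site 5, node BFK: BF={C,T} ∩ K={T} → {T} (+0)
site 5, node BFKO: BFK={T} ∪ O={C} → {C,T} (+1)
site 5, node ABFHKOP: AHP={A} ∪ BFKO={C,T} → {A,C,T} (+1)
per-site changes: [4, 2, 5, 5, 4, 4]; total = 24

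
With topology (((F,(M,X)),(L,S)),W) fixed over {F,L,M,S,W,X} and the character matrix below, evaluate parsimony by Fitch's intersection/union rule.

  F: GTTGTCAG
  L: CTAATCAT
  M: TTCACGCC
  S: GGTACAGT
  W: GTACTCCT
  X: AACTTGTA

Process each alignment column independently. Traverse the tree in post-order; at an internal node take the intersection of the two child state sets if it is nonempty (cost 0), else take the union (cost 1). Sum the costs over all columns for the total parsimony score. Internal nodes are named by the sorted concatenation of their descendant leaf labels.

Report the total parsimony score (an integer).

22

MX@0: {T} ∪ {A} = {A,T} (union, +1)
FMX@0: {G} ∪ {A,T} = {A,G,T} (union, +1)
LS@0: {C} ∪ {G} = {C,G} (union, +1)
FLMSX@0: {A,G,T} ∩ {C,G} = {G} (intersection, +0)
FLMSWX@0: {G} ∩ {G} = {G} (intersection, +0)
MX@1: {T} ∪ {A} = {A,T} (union, +1)
FMX@1: {T} ∩ {A,T} = {T} (intersection, +0)
LS@1: {T} ∪ {G} = {G,T} (union, +1)
FLMSX@1: {T} ∩ {G,T} = {T} (intersection, +0)
FLMSWX@1: {T} ∩ {T} = {T} (intersection, +0)
MX@2: {C} ∩ {C} = {C} (intersection, +0)
FMX@2: {T} ∪ {C} = {C,T} (union, +1)
LS@2: {A} ∪ {T} = {A,T} (union, +1)
FLMSX@2: {C,T} ∩ {A,T} = {T} (intersection, +0)
FLMSWX@2: {T} ∪ {A} = {A,T} (union, +1)
MX@3: {A} ∪ {T} = {A,T} (union, +1)
FMX@3: {G} ∪ {A,T} = {A,G,T} (union, +1)
LS@3: {A} ∩ {A} = {A} (intersection, +0)
FLMSX@3: {A,G,T} ∩ {A} = {A} (intersection, +0)
FLMSWX@3: {A} ∪ {C} = {A,C} (union, +1)
MX@4: {C} ∪ {T} = {C,T} (union, +1)
FMX@4: {T} ∩ {C,T} = {T} (intersection, +0)
LS@4: {T} ∪ {C} = {C,T} (union, +1)
FLMSX@4: {T} ∩ {C,T} = {T} (intersection, +0)
FLMSWX@4: {T} ∩ {T} = {T} (intersection, +0)
MX@5: {G} ∩ {G} = {G} (intersection, +0)
FMX@5: {C} ∪ {G} = {C,G} (union, +1)
LS@5: {C} ∪ {A} = {A,C} (union, +1)
FLMSX@5: {C,G} ∩ {A,C} = {C} (intersection, +0)
FLMSWX@5: {C} ∩ {C} = {C} (intersection, +0)
MX@6: {C} ∪ {T} = {C,T} (union, +1)
FMX@6: {A} ∪ {C,T} = {A,C,T} (union, +1)
LS@6: {A} ∪ {G} = {A,G} (union, +1)
FLMSX@6: {A,C,T} ∩ {A,G} = {A} (intersection, +0)
FLMSWX@6: {A} ∪ {C} = {A,C} (union, +1)
MX@7: {C} ∪ {A} = {A,C} (union, +1)
FMX@7: {G} ∪ {A,C} = {A,C,G} (union, +1)
LS@7: {T} ∩ {T} = {T} (intersection, +0)
FLMSX@7: {A,C,G} ∪ {T} = {A,C,G,T} (union, +1)
FLMSWX@7: {A,C,G,T} ∩ {T} = {T} (intersection, +0)
per-site changes: [3, 2, 3, 3, 2, 2, 4, 3]; total = 22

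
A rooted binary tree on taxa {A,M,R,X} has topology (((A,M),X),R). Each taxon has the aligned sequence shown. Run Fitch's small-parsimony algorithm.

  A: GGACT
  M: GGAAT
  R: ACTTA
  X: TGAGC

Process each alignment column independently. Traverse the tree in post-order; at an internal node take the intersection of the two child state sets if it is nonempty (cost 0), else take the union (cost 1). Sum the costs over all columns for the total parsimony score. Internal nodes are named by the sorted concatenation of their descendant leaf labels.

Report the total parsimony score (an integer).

[col 0] AM: children A:{G}, M:{G} ∩→ {G}; cost 0
[col 0] AMX: children AM:{G}, X:{T} ∪→ {G,T}; cost 1
[col 0] AMRX: children AMX:{G,T}, R:{A} ∪→ {A,G,T}; cost 1
[col 1] AM: children A:{G}, M:{G} ∩→ {G}; cost 0
[col 1] AMX: children AM:{G}, X:{G} ∩→ {G}; cost 0
[col 1] AMRX: children AMX:{G}, R:{C} ∪→ {C,G}; cost 1
[col 2] AM: children A:{A}, M:{A} ∩→ {A}; cost 0
[col 2] AMX: children AM:{A}, X:{A} ∩→ {A}; cost 0
[col 2] AMRX: children AMX:{A}, R:{T} ∪→ {A,T}; cost 1
[col 3] AM: children A:{C}, M:{A} ∪→ {A,C}; cost 1
[col 3] AMX: children AM:{A,C}, X:{G} ∪→ {A,C,G}; cost 1
[col 3] AMRX: children AMX:{A,C,G}, R:{T} ∪→ {A,C,G,T}; cost 1
[col 4] AM: children A:{T}, M:{T} ∩→ {T}; cost 0
[col 4] AMX: children AM:{T}, X:{C} ∪→ {C,T}; cost 1
[col 4] AMRX: children AMX:{C,T}, R:{A} ∪→ {A,C,T}; cost 1
per-site changes: [2, 1, 1, 3, 2]; total = 9

9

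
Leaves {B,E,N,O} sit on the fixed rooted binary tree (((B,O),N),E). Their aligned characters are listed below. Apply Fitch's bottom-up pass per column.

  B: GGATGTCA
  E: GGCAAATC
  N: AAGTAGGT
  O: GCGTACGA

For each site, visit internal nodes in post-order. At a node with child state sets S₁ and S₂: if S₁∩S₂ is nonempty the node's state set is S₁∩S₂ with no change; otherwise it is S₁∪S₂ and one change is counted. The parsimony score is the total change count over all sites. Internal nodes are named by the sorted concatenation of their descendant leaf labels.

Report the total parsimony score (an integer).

14

site 0, node BO: B={G} ∩ O={G} → {G} (+0)
site 0, node BNO: BO={G} ∪ N={A} → {A,G} (+1)
site 0, node BENO: BNO={A,G} ∩ E={G} → {G} (+0)
site 1, node BO: B={G} ∪ O={C} → {C,G} (+1)
site 1, node BNO: BO={C,G} ∪ N={A} → {A,C,G} (+1)
site 1, node BENO: BNO={A,C,G} ∩ E={G} → {G} (+0)
site 2, node BO: B={A} ∪ O={G} → {A,G} (+1)
site 2, node BNO: BO={A,G} ∩ N={G} → {G} (+0)
site 2, node BENO: BNO={G} ∪ E={C} → {C,G} (+1)
site 3, node BO: B={T} ∩ O={T} → {T} (+0)
site 3, node BNO: BO={T} ∩ N={T} → {T} (+0)
site 3, node BENO: BNO={T} ∪ E={A} → {A,T} (+1)
site 4, node BO: B={G} ∪ O={A} → {A,G} (+1)
site 4, node BNO: BO={A,G} ∩ N={A} → {A} (+0)
site 4, node BENO: BNO={A} ∩ E={A} → {A} (+0)
site 5, node BO: B={T} ∪ O={C} → {C,T} (+1)
site 5, node BNO: BO={C,T} ∪ N={G} → {C,G,T} (+1)
site 5, node BENO: BNO={C,G,T} ∪ E={A} → {A,C,G,T} (+1)
site 6, node BO: B={C} ∪ O={G} → {C,G} (+1)
site 6, node BNO: BO={C,G} ∩ N={G} → {G} (+0)
site 6, node BENO: BNO={G} ∪ E={T} → {G,T} (+1)
site 7, node BO: B={A} ∩ O={A} → {A} (+0)
site 7, node BNO: BO={A} ∪ N={T} → {A,T} (+1)
site 7, node BENO: BNO={A,T} ∪ E={C} → {A,C,T} (+1)
per-site changes: [1, 2, 2, 1, 1, 3, 2, 2]; total = 14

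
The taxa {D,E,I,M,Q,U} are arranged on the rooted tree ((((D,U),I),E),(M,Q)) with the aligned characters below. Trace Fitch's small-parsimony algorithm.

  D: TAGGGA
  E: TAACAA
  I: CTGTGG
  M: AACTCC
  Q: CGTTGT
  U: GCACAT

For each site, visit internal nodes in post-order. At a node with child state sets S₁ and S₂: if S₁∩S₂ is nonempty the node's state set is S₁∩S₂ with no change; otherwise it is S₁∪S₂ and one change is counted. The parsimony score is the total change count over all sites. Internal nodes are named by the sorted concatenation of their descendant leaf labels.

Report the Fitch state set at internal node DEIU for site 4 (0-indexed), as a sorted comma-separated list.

A,G

site 0, node DU: D={T} ∪ U={G} → {G,T} (+1)
site 0, node DIU: DU={G,T} ∪ I={C} → {C,G,T} (+1)
site 0, node DEIU: DIU={C,G,T} ∩ E={T} → {T} (+0)
site 0, node MQ: M={A} ∪ Q={C} → {A,C} (+1)
site 0, node DEIMQU: DEIU={T} ∪ MQ={A,C} → {A,C,T} (+1)
site 1, node DU: D={A} ∪ U={C} → {A,C} (+1)
site 1, node DIU: DU={A,C} ∪ I={T} → {A,C,T} (+1)
site 1, node DEIU: DIU={A,C,T} ∩ E={A} → {A} (+0)
site 1, node MQ: M={A} ∪ Q={G} → {A,G} (+1)
site 1, node DEIMQU: DEIU={A} ∩ MQ={A,G} → {A} (+0)
site 2, node DU: D={G} ∪ U={A} → {A,G} (+1)
site 2, node DIU: DU={A,G} ∩ I={G} → {G} (+0)
site 2, node DEIU: DIU={G} ∪ E={A} → {A,G} (+1)
site 2, node MQ: M={C} ∪ Q={T} → {C,T} (+1)
site 2, node DEIMQU: DEIU={A,G} ∪ MQ={C,T} → {A,C,G,T} (+1)
site 3, node DU: D={G} ∪ U={C} → {C,G} (+1)
site 3, node DIU: DU={C,G} ∪ I={T} → {C,G,T} (+1)
site 3, node DEIU: DIU={C,G,T} ∩ E={C} → {C} (+0)
site 3, node MQ: M={T} ∩ Q={T} → {T} (+0)
site 3, node DEIMQU: DEIU={C} ∪ MQ={T} → {C,T} (+1)
site 4, node DU: D={G} ∪ U={A} → {A,G} (+1)
site 4, node DIU: DU={A,G} ∩ I={G} → {G} (+0)
site 4, node DEIU: DIU={G} ∪ E={A} → {A,G} (+1)
site 4, node MQ: M={C} ∪ Q={G} → {C,G} (+1)
site 4, node DEIMQU: DEIU={A,G} ∩ MQ={C,G} → {G} (+0)
site 5, node DU: D={A} ∪ U={T} → {A,T} (+1)
site 5, node DIU: DU={A,T} ∪ I={G} → {A,G,T} (+1)
site 5, node DEIU: DIU={A,G,T} ∩ E={A} → {A} (+0)
site 5, node MQ: M={C} ∪ Q={T} → {C,T} (+1)
site 5, node DEIMQU: DEIU={A} ∪ MQ={C,T} → {A,C,T} (+1)
per-site changes: [4, 3, 4, 3, 3, 4]; total = 21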